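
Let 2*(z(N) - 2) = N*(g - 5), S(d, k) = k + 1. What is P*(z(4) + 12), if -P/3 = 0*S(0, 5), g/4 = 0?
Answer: 0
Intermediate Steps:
g = 0 (g = 4*0 = 0)
S(d, k) = 1 + k
z(N) = 2 - 5*N/2 (z(N) = 2 + (N*(0 - 5))/2 = 2 + (N*(-5))/2 = 2 + (-5*N)/2 = 2 - 5*N/2)
P = 0 (P = -0*(1 + 5) = -0*6 = -3*0 = 0)
P*(z(4) + 12) = 0*((2 - 5/2*4) + 12) = 0*((2 - 10) + 12) = 0*(-8 + 12) = 0*4 = 0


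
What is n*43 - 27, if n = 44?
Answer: 1865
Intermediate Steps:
n*43 - 27 = 44*43 - 27 = 1892 - 27 = 1865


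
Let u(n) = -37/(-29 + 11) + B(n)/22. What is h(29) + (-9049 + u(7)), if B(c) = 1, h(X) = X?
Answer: -892772/99 ≈ -9017.9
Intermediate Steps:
u(n) = 208/99 (u(n) = -37/(-29 + 11) + 1/22 = -37/(-18) + 1*(1/22) = -37*(-1/18) + 1/22 = 37/18 + 1/22 = 208/99)
h(29) + (-9049 + u(7)) = 29 + (-9049 + 208/99) = 29 - 895643/99 = -892772/99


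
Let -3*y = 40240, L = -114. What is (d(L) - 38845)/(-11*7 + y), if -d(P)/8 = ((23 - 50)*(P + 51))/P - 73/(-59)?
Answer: 130267587/45367991 ≈ 2.8714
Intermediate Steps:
y = -40240/3 (y = -⅓*40240 = -40240/3 ≈ -13413.)
d(P) = -584/59 - 8*(-1377 - 27*P)/P (d(P) = -8*(((23 - 50)*(P + 51))/P - 73/(-59)) = -8*((-27*(51 + P))/P - 73*(-1/59)) = -8*((-1377 - 27*P)/P + 73/59) = -8*(73/59 + (-1377 - 27*P)/P) = -584/59 - 8*(-1377 - 27*P)/P)
(d(L) - 38845)/(-11*7 + y) = ((12160/59 + 11016/(-114)) - 38845)/(-11*7 - 40240/3) = ((12160/59 + 11016*(-1/114)) - 38845)/(-77 - 40240/3) = ((12160/59 - 1836/19) - 38845)/(-40471/3) = (122716/1121 - 38845)*(-3/40471) = -43422529/1121*(-3/40471) = 130267587/45367991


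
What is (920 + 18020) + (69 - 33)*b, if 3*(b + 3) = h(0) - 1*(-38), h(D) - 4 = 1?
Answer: 19348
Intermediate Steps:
h(D) = 5 (h(D) = 4 + 1 = 5)
b = 34/3 (b = -3 + (5 - 1*(-38))/3 = -3 + (5 + 38)/3 = -3 + (1/3)*43 = -3 + 43/3 = 34/3 ≈ 11.333)
(920 + 18020) + (69 - 33)*b = (920 + 18020) + (69 - 33)*(34/3) = 18940 + 36*(34/3) = 18940 + 408 = 19348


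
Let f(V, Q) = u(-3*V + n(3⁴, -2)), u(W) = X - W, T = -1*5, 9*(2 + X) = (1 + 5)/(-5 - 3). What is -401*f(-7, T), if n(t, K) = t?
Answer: 500849/12 ≈ 41737.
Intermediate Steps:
X = -25/12 (X = -2 + ((1 + 5)/(-5 - 3))/9 = -2 + (6/(-8))/9 = -2 + (6*(-⅛))/9 = -2 + (⅑)*(-¾) = -2 - 1/12 = -25/12 ≈ -2.0833)
T = -5
u(W) = -25/12 - W
f(V, Q) = -997/12 + 3*V (f(V, Q) = -25/12 - (-3*V + 3⁴) = -25/12 - (-3*V + 81) = -25/12 - (81 - 3*V) = -25/12 + (-81 + 3*V) = -997/12 + 3*V)
-401*f(-7, T) = -401*(-997/12 + 3*(-7)) = -401*(-997/12 - 21) = -401*(-1249/12) = 500849/12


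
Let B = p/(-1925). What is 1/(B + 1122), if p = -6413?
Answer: 175/196933 ≈ 0.00088863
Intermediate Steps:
B = 583/175 (B = -6413/(-1925) = -6413*(-1/1925) = 583/175 ≈ 3.3314)
1/(B + 1122) = 1/(583/175 + 1122) = 1/(196933/175) = 175/196933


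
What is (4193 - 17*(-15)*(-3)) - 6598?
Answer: -3170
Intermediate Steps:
(4193 - 17*(-15)*(-3)) - 6598 = (4193 + 255*(-3)) - 6598 = (4193 - 765) - 6598 = 3428 - 6598 = -3170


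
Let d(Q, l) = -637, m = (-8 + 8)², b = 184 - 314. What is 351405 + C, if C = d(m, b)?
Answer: 350768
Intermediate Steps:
b = -130
m = 0 (m = 0² = 0)
C = -637
351405 + C = 351405 - 637 = 350768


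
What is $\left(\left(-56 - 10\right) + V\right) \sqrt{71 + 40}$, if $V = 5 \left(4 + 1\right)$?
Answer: $- 41 \sqrt{111} \approx -431.96$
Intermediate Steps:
$V = 25$ ($V = 5 \cdot 5 = 25$)
$\left(\left(-56 - 10\right) + V\right) \sqrt{71 + 40} = \left(\left(-56 - 10\right) + 25\right) \sqrt{71 + 40} = \left(-66 + 25\right) \sqrt{111} = - 41 \sqrt{111}$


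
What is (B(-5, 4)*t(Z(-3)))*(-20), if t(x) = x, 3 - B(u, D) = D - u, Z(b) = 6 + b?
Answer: 360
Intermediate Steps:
B(u, D) = 3 + u - D (B(u, D) = 3 - (D - u) = 3 + (u - D) = 3 + u - D)
(B(-5, 4)*t(Z(-3)))*(-20) = ((3 - 5 - 1*4)*(6 - 3))*(-20) = ((3 - 5 - 4)*3)*(-20) = -6*3*(-20) = -18*(-20) = 360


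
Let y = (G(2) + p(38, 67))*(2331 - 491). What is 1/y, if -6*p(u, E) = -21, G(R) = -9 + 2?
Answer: -1/6440 ≈ -0.00015528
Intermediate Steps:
G(R) = -7
p(u, E) = 7/2 (p(u, E) = -⅙*(-21) = 7/2)
y = -6440 (y = (-7 + 7/2)*(2331 - 491) = -7/2*1840 = -6440)
1/y = 1/(-6440) = -1/6440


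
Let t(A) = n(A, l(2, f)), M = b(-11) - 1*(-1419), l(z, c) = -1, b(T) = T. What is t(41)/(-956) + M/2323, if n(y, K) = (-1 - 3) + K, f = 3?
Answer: 1357663/2220788 ≈ 0.61134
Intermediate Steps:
n(y, K) = -4 + K
M = 1408 (M = -11 - 1*(-1419) = -11 + 1419 = 1408)
t(A) = -5 (t(A) = -4 - 1 = -5)
t(41)/(-956) + M/2323 = -5/(-956) + 1408/2323 = -5*(-1/956) + 1408*(1/2323) = 5/956 + 1408/2323 = 1357663/2220788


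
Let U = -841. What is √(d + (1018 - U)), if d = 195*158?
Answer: √32669 ≈ 180.75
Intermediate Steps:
d = 30810
√(d + (1018 - U)) = √(30810 + (1018 - 1*(-841))) = √(30810 + (1018 + 841)) = √(30810 + 1859) = √32669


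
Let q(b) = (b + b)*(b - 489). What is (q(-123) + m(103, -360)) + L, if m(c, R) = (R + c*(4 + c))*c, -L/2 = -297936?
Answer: 1844507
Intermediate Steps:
L = 595872 (L = -2*(-297936) = 595872)
q(b) = 2*b*(-489 + b) (q(b) = (2*b)*(-489 + b) = 2*b*(-489 + b))
m(c, R) = c*(R + c*(4 + c))
(q(-123) + m(103, -360)) + L = (2*(-123)*(-489 - 123) + 103*(-360 + 103**2 + 4*103)) + 595872 = (2*(-123)*(-612) + 103*(-360 + 10609 + 412)) + 595872 = (150552 + 103*10661) + 595872 = (150552 + 1098083) + 595872 = 1248635 + 595872 = 1844507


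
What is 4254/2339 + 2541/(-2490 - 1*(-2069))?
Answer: -4152465/984719 ≈ -4.2169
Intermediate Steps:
4254/2339 + 2541/(-2490 - 1*(-2069)) = 4254*(1/2339) + 2541/(-2490 + 2069) = 4254/2339 + 2541/(-421) = 4254/2339 + 2541*(-1/421) = 4254/2339 - 2541/421 = -4152465/984719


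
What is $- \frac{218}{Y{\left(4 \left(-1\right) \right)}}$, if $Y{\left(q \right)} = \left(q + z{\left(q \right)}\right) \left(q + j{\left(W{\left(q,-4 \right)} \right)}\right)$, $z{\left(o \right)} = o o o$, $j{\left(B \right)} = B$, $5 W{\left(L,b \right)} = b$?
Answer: $- \frac{545}{816} \approx -0.66789$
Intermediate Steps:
$W{\left(L,b \right)} = \frac{b}{5}$
$z{\left(o \right)} = o^{3}$ ($z{\left(o \right)} = o^{2} o = o^{3}$)
$Y{\left(q \right)} = \left(- \frac{4}{5} + q\right) \left(q + q^{3}\right)$ ($Y{\left(q \right)} = \left(q + q^{3}\right) \left(q + \frac{1}{5} \left(-4\right)\right) = \left(q + q^{3}\right) \left(q - \frac{4}{5}\right) = \left(q + q^{3}\right) \left(- \frac{4}{5} + q\right) = \left(- \frac{4}{5} + q\right) \left(q + q^{3}\right)$)
$- \frac{218}{Y{\left(4 \left(-1\right) \right)}} = - \frac{218}{\frac{1}{5} \cdot 4 \left(-1\right) \left(-4 - 4 \left(4 \left(-1\right)\right)^{2} + 5 \cdot 4 \left(-1\right) + 5 \left(4 \left(-1\right)\right)^{3}\right)} = - \frac{218}{\frac{1}{5} \left(-4\right) \left(-4 - 4 \left(-4\right)^{2} + 5 \left(-4\right) + 5 \left(-4\right)^{3}\right)} = - \frac{218}{\frac{1}{5} \left(-4\right) \left(-4 - 64 - 20 + 5 \left(-64\right)\right)} = - \frac{218}{\frac{1}{5} \left(-4\right) \left(-4 - 64 - 20 - 320\right)} = - \frac{218}{\frac{1}{5} \left(-4\right) \left(-408\right)} = - \frac{218}{\frac{1632}{5}} = \left(-218\right) \frac{5}{1632} = - \frac{545}{816}$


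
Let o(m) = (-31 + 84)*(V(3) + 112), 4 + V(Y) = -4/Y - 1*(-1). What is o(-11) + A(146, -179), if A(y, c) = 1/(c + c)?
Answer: 6128599/1074 ≈ 5706.3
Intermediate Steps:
V(Y) = -3 - 4/Y (V(Y) = -4 + (-4/Y - 1*(-1)) = -4 + (-4/Y + 1) = -4 + (1 - 4/Y) = -3 - 4/Y)
A(y, c) = 1/(2*c)
o(m) = 17119/3 (o(m) = (-31 + 84)*((-3 - 4/3) + 112) = 53*((-3 - 4*⅓) + 112) = 53*((-3 - 4/3) + 112) = 53*(-13/3 + 112) = 53*(323/3) = 17119/3)
o(-11) + A(146, -179) = 17119/3 + (½)/(-179) = 17119/3 + (½)*(-1/179) = 17119/3 - 1/358 = 6128599/1074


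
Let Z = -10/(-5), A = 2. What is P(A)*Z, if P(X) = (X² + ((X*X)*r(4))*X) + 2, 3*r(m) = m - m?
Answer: 12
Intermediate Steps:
r(m) = 0 (r(m) = (m - m)/3 = (⅓)*0 = 0)
Z = 2 (Z = -10*(-⅕) = 2)
P(X) = 2 + X² (P(X) = (X² + ((X*X)*0)*X) + 2 = (X² + (X²*0)*X) + 2 = (X² + 0*X) + 2 = (X² + 0) + 2 = X² + 2 = 2 + X²)
P(A)*Z = (2 + 2²)*2 = (2 + 4)*2 = 6*2 = 12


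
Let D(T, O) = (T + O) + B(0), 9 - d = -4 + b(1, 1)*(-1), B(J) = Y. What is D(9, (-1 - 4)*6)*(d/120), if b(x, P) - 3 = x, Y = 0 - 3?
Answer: -17/5 ≈ -3.4000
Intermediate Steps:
Y = -3
b(x, P) = 3 + x
B(J) = -3
d = 17 (d = 9 - (-4 + (3 + 1)*(-1)) = 9 - (-4 + 4*(-1)) = 9 - (-4 - 4) = 9 - 1*(-8) = 9 + 8 = 17)
D(T, O) = -3 + O + T (D(T, O) = (T + O) - 3 = (O + T) - 3 = -3 + O + T)
D(9, (-1 - 4)*6)*(d/120) = (-3 + (-1 - 4)*6 + 9)*(17/120) = (-3 - 5*6 + 9)*(17*(1/120)) = (-3 - 30 + 9)*(17/120) = -24*17/120 = -17/5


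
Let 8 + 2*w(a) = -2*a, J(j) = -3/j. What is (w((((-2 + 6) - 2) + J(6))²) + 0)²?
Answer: 625/16 ≈ 39.063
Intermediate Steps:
w(a) = -4 - a (w(a) = -4 + (-2*a)/2 = -4 - a)
(w((((-2 + 6) - 2) + J(6))²) + 0)² = ((-4 - (((-2 + 6) - 2) - 3/6)²) + 0)² = ((-4 - ((4 - 2) - 3*⅙)²) + 0)² = ((-4 - (2 - ½)²) + 0)² = ((-4 - (3/2)²) + 0)² = ((-4 - 1*9/4) + 0)² = ((-4 - 9/4) + 0)² = (-25/4 + 0)² = (-25/4)² = 625/16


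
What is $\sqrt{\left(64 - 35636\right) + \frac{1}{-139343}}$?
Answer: $\frac{i \sqrt{690682729637571}}{139343} \approx 188.61 i$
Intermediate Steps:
$\sqrt{\left(64 - 35636\right) + \frac{1}{-139343}} = \sqrt{\left(64 - 35636\right) - \frac{1}{139343}} = \sqrt{-35572 - \frac{1}{139343}} = \sqrt{- \frac{4956709197}{139343}} = \frac{i \sqrt{690682729637571}}{139343}$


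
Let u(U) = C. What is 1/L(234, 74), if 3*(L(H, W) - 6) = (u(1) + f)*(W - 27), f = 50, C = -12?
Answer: 3/1804 ≈ 0.0016630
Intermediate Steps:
u(U) = -12
L(H, W) = -336 + 38*W/3 (L(H, W) = 6 + ((-12 + 50)*(W - 27))/3 = 6 + (38*(-27 + W))/3 = 6 + (-1026 + 38*W)/3 = 6 + (-342 + 38*W/3) = -336 + 38*W/3)
1/L(234, 74) = 1/(-336 + (38/3)*74) = 1/(-336 + 2812/3) = 1/(1804/3) = 3/1804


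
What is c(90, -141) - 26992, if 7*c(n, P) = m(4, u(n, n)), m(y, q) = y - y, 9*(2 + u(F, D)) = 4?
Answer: -26992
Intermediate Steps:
u(F, D) = -14/9 (u(F, D) = -2 + (⅑)*4 = -2 + 4/9 = -14/9)
m(y, q) = 0
c(n, P) = 0 (c(n, P) = (⅐)*0 = 0)
c(90, -141) - 26992 = 0 - 26992 = -26992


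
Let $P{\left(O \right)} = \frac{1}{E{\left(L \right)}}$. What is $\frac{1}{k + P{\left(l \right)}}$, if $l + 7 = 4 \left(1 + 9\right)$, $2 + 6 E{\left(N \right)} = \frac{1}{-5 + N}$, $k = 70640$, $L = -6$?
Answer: $\frac{23}{1624654} \approx 1.4157 \cdot 10^{-5}$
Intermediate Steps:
$E{\left(N \right)} = - \frac{1}{3} + \frac{1}{6 \left(-5 + N\right)}$
$l = 33$ ($l = -7 + 4 \left(1 + 9\right) = -7 + 4 \cdot 10 = -7 + 40 = 33$)
$P{\left(O \right)} = - \frac{66}{23}$ ($P{\left(O \right)} = \frac{1}{\frac{1}{6} \frac{1}{-5 - 6} \left(11 - -12\right)} = \frac{1}{\frac{1}{6} \frac{1}{-11} \left(11 + 12\right)} = \frac{1}{\frac{1}{6} \left(- \frac{1}{11}\right) 23} = \frac{1}{- \frac{23}{66}} = - \frac{66}{23}$)
$\frac{1}{k + P{\left(l \right)}} = \frac{1}{70640 - \frac{66}{23}} = \frac{1}{\frac{1624654}{23}} = \frac{23}{1624654}$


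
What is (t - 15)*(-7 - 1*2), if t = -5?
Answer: 180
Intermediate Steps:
(t - 15)*(-7 - 1*2) = (-5 - 15)*(-7 - 1*2) = -20*(-7 - 2) = -20*(-9) = 180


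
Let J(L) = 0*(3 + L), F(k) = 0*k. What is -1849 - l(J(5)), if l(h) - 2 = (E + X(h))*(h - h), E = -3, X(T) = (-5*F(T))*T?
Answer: -1851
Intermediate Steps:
F(k) = 0
J(L) = 0
X(T) = 0 (X(T) = (-5*0)*T = 0*T = 0)
l(h) = 2 (l(h) = 2 + (-3 + 0)*(h - h) = 2 - 3*0 = 2 + 0 = 2)
-1849 - l(J(5)) = -1849 - 1*2 = -1849 - 2 = -1851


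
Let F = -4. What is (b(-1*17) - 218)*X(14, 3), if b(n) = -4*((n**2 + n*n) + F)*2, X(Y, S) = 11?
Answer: -52910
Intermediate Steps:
b(n) = 32 - 16*n**2 (b(n) = -4*((n**2 + n*n) - 4)*2 = -4*((n**2 + n**2) - 4)*2 = -4*(2*n**2 - 4)*2 = -4*(-4 + 2*n**2)*2 = (16 - 8*n**2)*2 = 32 - 16*n**2)
(b(-1*17) - 218)*X(14, 3) = ((32 - 16*(-1*17)**2) - 218)*11 = ((32 - 16*(-17)**2) - 218)*11 = ((32 - 16*289) - 218)*11 = ((32 - 4624) - 218)*11 = (-4592 - 218)*11 = -4810*11 = -52910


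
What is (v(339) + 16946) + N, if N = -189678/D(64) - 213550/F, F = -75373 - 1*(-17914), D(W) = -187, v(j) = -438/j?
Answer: 21809757028292/1214166129 ≈ 17963.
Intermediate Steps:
F = -57459 (F = -75373 + 17914 = -57459)
N = 10938642052/10744833 (N = -189678/(-187) - 213550/(-57459) = -189678*(-1/187) - 213550*(-1/57459) = 189678/187 + 213550/57459 = 10938642052/10744833 ≈ 1018.0)
(v(339) + 16946) + N = (-438/339 + 16946) + 10938642052/10744833 = (-438*1/339 + 16946) + 10938642052/10744833 = (-146/113 + 16946) + 10938642052/10744833 = 1914752/113 + 10938642052/10744833 = 21809757028292/1214166129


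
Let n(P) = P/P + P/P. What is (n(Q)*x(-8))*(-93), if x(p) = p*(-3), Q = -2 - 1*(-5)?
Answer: -4464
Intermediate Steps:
Q = 3 (Q = -2 + 5 = 3)
n(P) = 2 (n(P) = 1 + 1 = 2)
x(p) = -3*p
(n(Q)*x(-8))*(-93) = (2*(-3*(-8)))*(-93) = (2*24)*(-93) = 48*(-93) = -4464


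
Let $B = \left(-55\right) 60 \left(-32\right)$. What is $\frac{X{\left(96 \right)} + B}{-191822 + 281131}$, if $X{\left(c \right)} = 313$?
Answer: $\frac{105913}{89309} \approx 1.1859$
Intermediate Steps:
$B = 105600$ ($B = \left(-3300\right) \left(-32\right) = 105600$)
$\frac{X{\left(96 \right)} + B}{-191822 + 281131} = \frac{313 + 105600}{-191822 + 281131} = \frac{105913}{89309}$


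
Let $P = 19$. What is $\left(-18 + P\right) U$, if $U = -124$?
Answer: $-124$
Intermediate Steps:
$\left(-18 + P\right) U = \left(-18 + 19\right) \left(-124\right) = 1 \left(-124\right) = -124$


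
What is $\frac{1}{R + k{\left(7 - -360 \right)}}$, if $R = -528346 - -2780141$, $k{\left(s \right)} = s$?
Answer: $\frac{1}{2252162} \approx 4.4402 \cdot 10^{-7}$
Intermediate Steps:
$R = 2251795$ ($R = -528346 + 2780141 = 2251795$)
$\frac{1}{R + k{\left(7 - -360 \right)}} = \frac{1}{2251795 + \left(7 - -360\right)} = \frac{1}{2251795 + \left(7 + 360\right)} = \frac{1}{2251795 + 367} = \frac{1}{2252162}$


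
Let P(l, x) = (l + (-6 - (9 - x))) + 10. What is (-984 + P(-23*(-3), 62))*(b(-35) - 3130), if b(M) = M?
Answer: 2715570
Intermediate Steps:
P(l, x) = -5 + l + x (P(l, x) = (l + (-6 + (-9 + x))) + 10 = (l + (-15 + x)) + 10 = (-15 + l + x) + 10 = -5 + l + x)
(-984 + P(-23*(-3), 62))*(b(-35) - 3130) = (-984 + (-5 - 23*(-3) + 62))*(-35 - 3130) = (-984 + (-5 + 69 + 62))*(-3165) = (-984 + 126)*(-3165) = -858*(-3165) = 2715570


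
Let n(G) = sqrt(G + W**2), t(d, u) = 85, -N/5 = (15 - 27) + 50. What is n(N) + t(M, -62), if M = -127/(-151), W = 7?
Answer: 85 + I*sqrt(141) ≈ 85.0 + 11.874*I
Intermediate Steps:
N = -190 (N = -5*((15 - 27) + 50) = -5*(-12 + 50) = -5*38 = -190)
M = 127/151 (M = -127*(-1/151) = 127/151 ≈ 0.84106)
n(G) = sqrt(49 + G) (n(G) = sqrt(G + 7**2) = sqrt(G + 49) = sqrt(49 + G))
n(N) + t(M, -62) = sqrt(49 - 190) + 85 = sqrt(-141) + 85 = I*sqrt(141) + 85 = 85 + I*sqrt(141)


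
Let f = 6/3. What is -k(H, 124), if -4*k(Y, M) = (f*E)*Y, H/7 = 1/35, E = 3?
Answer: 3/10 ≈ 0.30000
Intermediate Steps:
H = 1/5 (H = 7/35 = 7*(1/35) = 1/5 ≈ 0.20000)
f = 2 (f = 6*(1/3) = 2)
k(Y, M) = -3*Y/2 (k(Y, M) = -2*3*Y/4 = -3*Y/2)
-k(H, 124) = -(-3)/(2*5) = -1*(-3/10) = 3/10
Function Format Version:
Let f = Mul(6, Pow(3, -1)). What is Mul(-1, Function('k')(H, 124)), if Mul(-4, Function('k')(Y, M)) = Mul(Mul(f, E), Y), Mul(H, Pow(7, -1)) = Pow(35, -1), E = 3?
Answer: Rational(3, 10) ≈ 0.30000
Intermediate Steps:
H = Rational(1, 5) (H = Mul(7, Pow(35, -1)) = Mul(7, Rational(1, 35)) = Rational(1, 5) ≈ 0.20000)
f = 2 (f = Mul(6, Rational(1, 3)) = 2)
Function('k')(Y, M) = Mul(Rational(-3, 2), Y) (Function('k')(Y, M) = Mul(Rational(-1, 4), Mul(Mul(2, 3), Y)) = Mul(Rational(-1, 4), Mul(6, Y)) = Mul(Rational(-3, 2), Y))
Mul(-1, Function('k')(H, 124)) = Mul(-1, Mul(Rational(-3, 2), Rational(1, 5))) = Mul(-1, Rational(-3, 10)) = Rational(3, 10)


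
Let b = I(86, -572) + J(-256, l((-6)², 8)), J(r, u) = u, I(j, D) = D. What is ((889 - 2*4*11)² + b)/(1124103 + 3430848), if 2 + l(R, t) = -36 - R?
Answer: 640955/4554951 ≈ 0.14072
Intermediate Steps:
l(R, t) = -38 - R (l(R, t) = -2 + (-36 - R) = -38 - R)
b = -646 (b = -572 + (-38 - 1*(-6)²) = -572 + (-38 - 1*36) = -572 + (-38 - 36) = -572 - 74 = -646)
((889 - 2*4*11)² + b)/(1124103 + 3430848) = ((889 - 2*4*11)² - 646)/(1124103 + 3430848) = ((889 - 8*11)² - 646)/4554951 = ((889 - 88)² - 646)*(1/4554951) = (801² - 646)*(1/4554951) = (641601 - 646)*(1/4554951) = 640955*(1/4554951) = 640955/4554951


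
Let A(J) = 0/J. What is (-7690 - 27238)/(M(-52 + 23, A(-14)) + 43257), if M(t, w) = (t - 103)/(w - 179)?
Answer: -6252112/7743135 ≈ -0.80744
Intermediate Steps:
A(J) = 0
M(t, w) = (-103 + t)/(-179 + w)
(-7690 - 27238)/(M(-52 + 23, A(-14)) + 43257) = (-7690 - 27238)/((-103 + (-52 + 23))/(-179 + 0) + 43257) = -34928/((-103 - 29)/(-179) + 43257) = -34928/(-1/179*(-132) + 43257) = -34928/(132/179 + 43257) = -34928/7743135/179 = -34928*179/7743135 = -6252112/7743135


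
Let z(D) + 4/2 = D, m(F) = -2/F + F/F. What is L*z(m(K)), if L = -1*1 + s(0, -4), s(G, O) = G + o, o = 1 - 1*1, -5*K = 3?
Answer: -7/3 ≈ -2.3333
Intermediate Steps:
K = -⅗ (K = -⅕*3 = -⅗ ≈ -0.60000)
o = 0 (o = 1 - 1 = 0)
m(F) = 1 - 2/F (m(F) = -2/F + 1 = 1 - 2/F)
s(G, O) = G (s(G, O) = G + 0 = G)
z(D) = -2 + D
L = -1 (L = -1*1 + 0 = -1 + 0 = -1)
L*z(m(K)) = -(-2 + (-2 - ⅗)/(-⅗)) = -(-2 - 5/3*(-13/5)) = -(-2 + 13/3) = -1*7/3 = -7/3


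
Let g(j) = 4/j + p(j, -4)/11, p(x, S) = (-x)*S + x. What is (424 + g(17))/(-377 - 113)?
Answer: -80777/91630 ≈ -0.88156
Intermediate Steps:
p(x, S) = x - S*x (p(x, S) = -S*x + x = x - S*x)
g(j) = 4/j + 5*j/11 (g(j) = 4/j + (j*(1 - 1*(-4)))/11 = 4/j + (j*(1 + 4))*(1/11) = 4/j + (j*5)*(1/11) = 4/j + (5*j)*(1/11) = 4/j + 5*j/11)
(424 + g(17))/(-377 - 113) = (424 + (4/17 + (5/11)*17))/(-377 - 113) = (424 + (4*(1/17) + 85/11))/(-490) = (424 + (4/17 + 85/11))*(-1/490) = (424 + 1489/187)*(-1/490) = (80777/187)*(-1/490) = -80777/91630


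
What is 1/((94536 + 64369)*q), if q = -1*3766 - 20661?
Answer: -1/3881572435 ≈ -2.5763e-10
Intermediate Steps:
q = -24427 (q = -3766 - 20661 = -24427)
1/((94536 + 64369)*q) = 1/((94536 + 64369)*(-24427)) = -1/24427/158905 = (1/158905)*(-1/24427) = -1/3881572435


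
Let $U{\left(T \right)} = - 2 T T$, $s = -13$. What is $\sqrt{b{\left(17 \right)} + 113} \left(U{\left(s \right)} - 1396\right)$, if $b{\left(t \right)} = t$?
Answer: $- 1734 \sqrt{130} \approx -19771.0$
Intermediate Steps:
$U{\left(T \right)} = - 2 T^{2}$
$\sqrt{b{\left(17 \right)} + 113} \left(U{\left(s \right)} - 1396\right) = \sqrt{17 + 113} \left(- 2 \left(-13\right)^{2} - 1396\right) = \sqrt{130} \left(\left(-2\right) 169 - 1396\right) = \sqrt{130} \left(-338 - 1396\right) = \sqrt{130} \left(-1734\right) = - 1734 \sqrt{130}$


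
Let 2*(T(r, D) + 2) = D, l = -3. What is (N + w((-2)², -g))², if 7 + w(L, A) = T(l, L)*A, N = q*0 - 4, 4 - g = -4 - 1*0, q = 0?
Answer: 121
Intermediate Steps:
T(r, D) = -2 + D/2
g = 8 (g = 4 - (-4 - 1*0) = 4 - (-4 + 0) = 4 - 1*(-4) = 4 + 4 = 8)
N = -4 (N = 0*0 - 4 = 0 - 4 = -4)
w(L, A) = -7 + A*(-2 + L/2) (w(L, A) = -7 + (-2 + L/2)*A = -7 + A*(-2 + L/2))
(N + w((-2)², -g))² = (-4 + (-7 + (-1*8)*(-4 + (-2)²)/2))² = (-4 + (-7 + (½)*(-8)*(-4 + 4)))² = (-4 + (-7 + (½)*(-8)*0))² = (-4 + (-7 + 0))² = (-4 - 7)² = (-11)² = 121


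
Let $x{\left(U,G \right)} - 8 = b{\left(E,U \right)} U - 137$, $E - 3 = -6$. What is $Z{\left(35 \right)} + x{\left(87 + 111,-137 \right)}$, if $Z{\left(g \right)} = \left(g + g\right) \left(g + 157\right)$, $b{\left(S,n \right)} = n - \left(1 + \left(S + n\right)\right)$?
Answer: $13707$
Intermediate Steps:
$E = -3$ ($E = 3 - 6 = -3$)
$b{\left(S,n \right)} = -1 - S$ ($b{\left(S,n \right)} = n - \left(1 + S + n\right) = -1 - S$)
$x{\left(U,G \right)} = -129 + 2 U$ ($x{\left(U,G \right)} = 8 + \left(\left(-1 - -3\right) U - 137\right) = 8 + \left(\left(-1 + 3\right) U - 137\right) = 8 + \left(2 U - 137\right) = 8 + \left(-137 + 2 U\right) = -129 + 2 U$)
$Z{\left(g \right)} = 2 g \left(157 + g\right)$
$Z{\left(35 \right)} + x{\left(87 + 111,-137 \right)} = 2 \cdot 35 \left(157 + 35\right) - \left(129 - 2 \left(87 + 111\right)\right) = 2 \cdot 35 \cdot 192 + \left(-129 + 2 \cdot 198\right) = 13440 + \left(-129 + 396\right) = 13440 + 267 = 13707$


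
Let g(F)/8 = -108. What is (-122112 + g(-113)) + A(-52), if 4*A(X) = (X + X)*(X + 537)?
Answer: -135586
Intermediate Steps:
A(X) = X*(537 + X)/2 (A(X) = ((X + X)*(X + 537))/4 = ((2*X)*(537 + X))/4 = (2*X*(537 + X))/4 = X*(537 + X)/2)
g(F) = -864 (g(F) = 8*(-108) = -864)
(-122112 + g(-113)) + A(-52) = (-122112 - 864) + (½)*(-52)*(537 - 52) = -122976 + (½)*(-52)*485 = -122976 - 12610 = -135586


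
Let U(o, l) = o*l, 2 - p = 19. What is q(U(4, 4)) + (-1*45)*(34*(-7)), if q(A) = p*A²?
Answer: 6358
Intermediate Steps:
p = -17 (p = 2 - 1*19 = 2 - 19 = -17)
U(o, l) = l*o
q(A) = -17*A²
q(U(4, 4)) + (-1*45)*(34*(-7)) = -17*(4*4)² + (-1*45)*(34*(-7)) = -17*16² - 45*(-238) = -17*256 + 10710 = -4352 + 10710 = 6358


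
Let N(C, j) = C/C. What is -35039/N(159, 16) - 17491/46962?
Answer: -1645519009/46962 ≈ -35039.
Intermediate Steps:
N(C, j) = 1
-35039/N(159, 16) - 17491/46962 = -35039/1 - 17491/46962 = -35039*1 - 17491*1/46962 = -35039 - 17491/46962 = -1645519009/46962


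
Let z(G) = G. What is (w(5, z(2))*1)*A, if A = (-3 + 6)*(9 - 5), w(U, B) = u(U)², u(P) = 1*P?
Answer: 300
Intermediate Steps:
u(P) = P
w(U, B) = U²
A = 12 (A = 3*4 = 12)
(w(5, z(2))*1)*A = (5²*1)*12 = (25*1)*12 = 25*12 = 300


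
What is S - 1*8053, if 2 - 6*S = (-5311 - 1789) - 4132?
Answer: -18542/3 ≈ -6180.7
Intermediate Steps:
S = 5617/3 (S = ⅓ - ((-5311 - 1789) - 4132)/6 = ⅓ - (-7100 - 4132)/6 = ⅓ - ⅙*(-11232) = ⅓ + 1872 = 5617/3 ≈ 1872.3)
S - 1*8053 = 5617/3 - 1*8053 = 5617/3 - 8053 = -18542/3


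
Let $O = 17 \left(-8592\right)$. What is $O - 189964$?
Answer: $-336028$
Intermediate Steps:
$O = -146064$
$O - 189964 = -146064 - 189964 = -336028$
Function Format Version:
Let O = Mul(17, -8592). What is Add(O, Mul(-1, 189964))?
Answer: -336028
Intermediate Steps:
O = -146064
Add(O, Mul(-1, 189964)) = Add(-146064, Mul(-1, 189964)) = Add(-146064, -189964) = -336028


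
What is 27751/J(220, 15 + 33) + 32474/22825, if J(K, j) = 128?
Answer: 637573247/2921600 ≈ 218.23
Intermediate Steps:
27751/J(220, 15 + 33) + 32474/22825 = 27751/128 + 32474/22825 = 637573247/2921600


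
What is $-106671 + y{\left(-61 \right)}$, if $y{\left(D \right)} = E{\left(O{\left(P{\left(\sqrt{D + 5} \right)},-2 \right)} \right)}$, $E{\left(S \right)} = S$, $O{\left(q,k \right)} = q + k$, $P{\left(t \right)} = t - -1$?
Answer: $-106672 + 2 i \sqrt{14} \approx -1.0667 \cdot 10^{5} + 7.4833 i$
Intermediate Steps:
$P{\left(t \right)} = 1 + t$ ($P{\left(t \right)} = t + 1 = 1 + t$)
$O{\left(q,k \right)} = k + q$
$y{\left(D \right)} = -1 + \sqrt{5 + D}$ ($y{\left(D \right)} = -2 + \left(1 + \sqrt{D + 5}\right) = -2 + \left(1 + \sqrt{5 + D}\right) = -1 + \sqrt{5 + D}$)
$-106671 + y{\left(-61 \right)} = -106671 - \left(1 - \sqrt{5 - 61}\right) = -106671 - \left(1 - \sqrt{-56}\right) = -106671 - \left(1 - 2 i \sqrt{14}\right) = -106672 + 2 i \sqrt{14}$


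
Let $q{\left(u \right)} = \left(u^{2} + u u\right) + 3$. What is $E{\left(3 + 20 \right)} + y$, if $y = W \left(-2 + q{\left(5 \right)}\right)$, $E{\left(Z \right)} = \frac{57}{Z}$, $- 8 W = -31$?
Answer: $\frac{36819}{184} \approx 200.1$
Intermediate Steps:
$W = \frac{31}{8}$ ($W = \left(- \frac{1}{8}\right) \left(-31\right) = \frac{31}{8} \approx 3.875$)
$q{\left(u \right)} = 3 + 2 u^{2}$ ($q{\left(u \right)} = \left(u^{2} + u^{2}\right) + 3 = 2 u^{2} + 3 = 3 + 2 u^{2}$)
$y = \frac{1581}{8}$ ($y = \frac{31 \left(-2 + \left(3 + 2 \cdot 5^{2}\right)\right)}{8} = \frac{31 \left(-2 + \left(3 + 2 \cdot 25\right)\right)}{8} = \frac{31 \left(-2 + \left(3 + 50\right)\right)}{8} = \frac{31 \left(-2 + 53\right)}{8} = \frac{31}{8} \cdot 51 = \frac{1581}{8} \approx 197.63$)
$E{\left(3 + 20 \right)} + y = \frac{57}{3 + 20} + \frac{1581}{8} = \frac{57}{23} + \frac{1581}{8} = \frac{36819}{184}$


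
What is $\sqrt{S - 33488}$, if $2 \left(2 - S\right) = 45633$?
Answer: $\frac{i \sqrt{225210}}{2} \approx 237.28 i$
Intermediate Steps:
$S = - \frac{45629}{2}$ ($S = 2 - \frac{45633}{2} = - \frac{45629}{2} \approx -22815.0$)
$\sqrt{S - 33488} = \sqrt{- \frac{45629}{2} - 33488} = \sqrt{- \frac{112605}{2}} = \frac{i \sqrt{225210}}{2}$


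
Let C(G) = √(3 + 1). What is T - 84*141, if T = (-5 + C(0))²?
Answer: -11835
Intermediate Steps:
C(G) = 2 (C(G) = √4 = 2)
T = 9 (T = (-5 + 2)² = (-3)² = 9)
T - 84*141 = 9 - 84*141 = 9 - 11844 = -11835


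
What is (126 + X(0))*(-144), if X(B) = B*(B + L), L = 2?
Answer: -18144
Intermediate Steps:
X(B) = B*(2 + B) (X(B) = B*(B + 2) = B*(2 + B))
(126 + X(0))*(-144) = (126 + 0*(2 + 0))*(-144) = (126 + 0*2)*(-144) = (126 + 0)*(-144) = 126*(-144) = -18144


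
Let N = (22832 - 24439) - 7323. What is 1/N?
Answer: -1/8930 ≈ -0.00011198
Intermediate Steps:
N = -8930 (N = -1607 - 7323 = -8930)
1/N = 1/(-8930) = -1/8930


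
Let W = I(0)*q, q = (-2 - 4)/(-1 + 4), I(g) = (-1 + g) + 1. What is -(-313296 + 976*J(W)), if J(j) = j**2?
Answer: 313296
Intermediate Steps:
I(g) = g
q = -2 (q = -6/3 = -6*1/3 = -2)
W = 0 (W = 0*(-2) = 0)
-(-313296 + 976*J(W)) = -976/(1/(-321 + 0**2)) = -976/(1/(-321 + 0)) = -976/(1/(-321)) = -976/(-1/321) = -976*(-321) = 313296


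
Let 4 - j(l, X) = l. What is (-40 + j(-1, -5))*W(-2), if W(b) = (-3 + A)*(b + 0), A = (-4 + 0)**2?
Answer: 910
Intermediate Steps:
j(l, X) = 4 - l
A = 16 (A = (-4)**2 = 16)
W(b) = 13*b (W(b) = (-3 + 16)*(b + 0) = 13*b)
(-40 + j(-1, -5))*W(-2) = (-40 + (4 - 1*(-1)))*(13*(-2)) = (-40 + (4 + 1))*(-26) = (-40 + 5)*(-26) = -35*(-26) = 910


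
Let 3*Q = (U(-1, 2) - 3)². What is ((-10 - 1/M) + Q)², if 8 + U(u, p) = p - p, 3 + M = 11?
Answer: 525625/576 ≈ 912.54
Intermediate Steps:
M = 8 (M = -3 + 11 = 8)
U(u, p) = -8 (U(u, p) = -8 + (p - p) = -8 + 0 = -8)
Q = 121/3 (Q = (-8 - 3)²/3 = (⅓)*(-11)² = (⅓)*121 = 121/3 ≈ 40.333)
((-10 - 1/M) + Q)² = ((-10 - 1/8) + 121/3)² = ((-10 - 1*⅛) + 121/3)² = ((-10 - ⅛) + 121/3)² = (-81/8 + 121/3)² = (725/24)² = 525625/576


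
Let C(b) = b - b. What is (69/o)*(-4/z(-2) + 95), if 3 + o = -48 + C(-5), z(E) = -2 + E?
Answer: -2208/17 ≈ -129.88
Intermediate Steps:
C(b) = 0
o = -51 (o = -3 + (-48 + 0) = -3 - 48 = -51)
(69/o)*(-4/z(-2) + 95) = (69/(-51))*(-4/(-2 - 2) + 95) = (69*(-1/51))*(-4/(-4) + 95) = -23*(-4*(-¼) + 95)/17 = -23*(1 + 95)/17 = -23/17*96 = -2208/17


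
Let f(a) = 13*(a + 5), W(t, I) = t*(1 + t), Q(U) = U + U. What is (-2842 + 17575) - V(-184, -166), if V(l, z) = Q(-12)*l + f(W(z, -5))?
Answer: -345818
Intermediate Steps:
Q(U) = 2*U
f(a) = 65 + 13*a (f(a) = 13*(5 + a) = 65 + 13*a)
V(l, z) = 65 - 24*l + 13*z*(1 + z) (V(l, z) = (2*(-12))*l + (65 + 13*(z*(1 + z))) = -24*l + (65 + 13*z*(1 + z)) = 65 - 24*l + 13*z*(1 + z))
(-2842 + 17575) - V(-184, -166) = (-2842 + 17575) - (65 - 24*(-184) + 13*(-166)*(1 - 166)) = 14733 - (65 + 4416 + 13*(-166)*(-165)) = 14733 - (65 + 4416 + 356070) = 14733 - 1*360551 = 14733 - 360551 = -345818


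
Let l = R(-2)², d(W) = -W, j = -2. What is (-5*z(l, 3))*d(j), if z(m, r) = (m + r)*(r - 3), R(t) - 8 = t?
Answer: 0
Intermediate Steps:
R(t) = 8 + t
l = 36 (l = (8 - 2)² = 6² = 36)
z(m, r) = (-3 + r)*(m + r) (z(m, r) = (m + r)*(-3 + r) = (-3 + r)*(m + r))
(-5*z(l, 3))*d(j) = (-5*(3² - 3*36 - 3*3 + 36*3))*(-1*(-2)) = -5*(9 - 108 - 9 + 108)*2 = -5*0*2 = 0*2 = 0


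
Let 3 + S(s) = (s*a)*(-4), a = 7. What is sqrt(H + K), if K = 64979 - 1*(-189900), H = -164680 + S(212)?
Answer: 2*sqrt(21065) ≈ 290.28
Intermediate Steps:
S(s) = -3 - 28*s (S(s) = -3 + (s*7)*(-4) = -3 + (7*s)*(-4) = -3 - 28*s)
H = -170619 (H = -164680 + (-3 - 28*212) = -164680 + (-3 - 5936) = -164680 - 5939 = -170619)
K = 254879 (K = 64979 + 189900 = 254879)
sqrt(H + K) = sqrt(-170619 + 254879) = sqrt(84260) = 2*sqrt(21065)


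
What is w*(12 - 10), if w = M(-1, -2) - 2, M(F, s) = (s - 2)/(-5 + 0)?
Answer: -12/5 ≈ -2.4000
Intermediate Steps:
M(F, s) = 2/5 - s/5 (M(F, s) = (-2 + s)/(-5) = (-2 + s)*(-1/5) = 2/5 - s/5)
w = -6/5 (w = (2/5 - 1/5*(-2)) - 2 = (2/5 + 2/5) - 2 = 4/5 - 2 = -6/5 ≈ -1.2000)
w*(12 - 10) = -6*(12 - 10)/5 = -6/5*2 = -12/5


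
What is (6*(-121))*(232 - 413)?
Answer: 131406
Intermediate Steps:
(6*(-121))*(232 - 413) = -726*(-181) = 131406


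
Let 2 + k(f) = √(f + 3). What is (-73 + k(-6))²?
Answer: (75 - I*√3)² ≈ 5622.0 - 259.81*I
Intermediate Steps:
k(f) = -2 + √(3 + f) (k(f) = -2 + √(f + 3) = -2 + √(3 + f))
(-73 + k(-6))² = (-73 + (-2 + √(3 - 6)))² = (-73 + (-2 + √(-3)))² = (-73 + (-2 + I*√3))² = (-75 + I*√3)²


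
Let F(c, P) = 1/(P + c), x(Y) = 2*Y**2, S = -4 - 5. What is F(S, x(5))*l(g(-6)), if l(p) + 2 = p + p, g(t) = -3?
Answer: -8/41 ≈ -0.19512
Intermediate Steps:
l(p) = -2 + 2*p (l(p) = -2 + (p + p) = -2 + 2*p)
S = -9
F(S, x(5))*l(g(-6)) = (-2 + 2*(-3))/(2*5**2 - 9) = (-2 - 6)/(2*25 - 9) = -8/(50 - 9) = -8/41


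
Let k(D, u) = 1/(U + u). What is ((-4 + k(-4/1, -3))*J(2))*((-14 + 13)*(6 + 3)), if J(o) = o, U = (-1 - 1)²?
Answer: 54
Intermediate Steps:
U = 4 (U = (-2)² = 4)
k(D, u) = 1/(4 + u)
((-4 + k(-4/1, -3))*J(2))*((-14 + 13)*(6 + 3)) = ((-4 + 1/(4 - 3))*2)*((-14 + 13)*(6 + 3)) = ((-4 + 1/1)*2)*(-1*9) = ((-4 + 1)*2)*(-9) = -3*2*(-9) = -6*(-9) = 54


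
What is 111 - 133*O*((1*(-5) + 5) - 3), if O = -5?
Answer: -1884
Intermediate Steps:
111 - 133*O*((1*(-5) + 5) - 3) = 111 - (-665)*((1*(-5) + 5) - 3) = 111 - (-665)*((-5 + 5) - 3) = 111 - (-665)*(0 - 3) = 111 - (-665)*(-3) = 111 - 133*15 = 111 - 1995 = -1884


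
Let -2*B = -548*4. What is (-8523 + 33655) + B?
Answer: 26228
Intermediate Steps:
B = 1096 (B = -(-274)*4 = -½*(-2192) = 1096)
(-8523 + 33655) + B = (-8523 + 33655) + 1096 = 25132 + 1096 = 26228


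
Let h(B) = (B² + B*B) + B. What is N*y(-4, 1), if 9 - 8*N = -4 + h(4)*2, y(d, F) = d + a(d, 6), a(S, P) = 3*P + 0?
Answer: -413/4 ≈ -103.25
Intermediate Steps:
a(S, P) = 3*P
y(d, F) = 18 + d (y(d, F) = d + 3*6 = d + 18 = 18 + d)
h(B) = B + 2*B² (h(B) = (B² + B²) + B = 2*B² + B = B + 2*B²)
N = -59/8 (N = 9/8 - (-4 + (4*(1 + 2*4))*2)/8 = 9/8 - (-4 + (4*(1 + 8))*2)/8 = 9/8 - (-4 + (4*9)*2)/8 = 9/8 - (-4 + 36*2)/8 = 9/8 - (-4 + 72)/8 = 9/8 - ⅛*68 = 9/8 - 17/2 = -59/8 ≈ -7.3750)
N*y(-4, 1) = -59*(18 - 4)/8 = -59/8*14 = -413/4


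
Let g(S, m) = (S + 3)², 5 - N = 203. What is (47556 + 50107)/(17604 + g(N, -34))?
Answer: 97663/55629 ≈ 1.7556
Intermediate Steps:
N = -198 (N = 5 - 1*203 = 5 - 203 = -198)
g(S, m) = (3 + S)²
(47556 + 50107)/(17604 + g(N, -34)) = (47556 + 50107)/(17604 + (3 - 198)²) = 97663/(17604 + (-195)²) = 97663/(17604 + 38025) = 97663/55629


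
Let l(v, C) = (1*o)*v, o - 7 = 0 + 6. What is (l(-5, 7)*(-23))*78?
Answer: 116610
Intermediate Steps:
o = 13 (o = 7 + (0 + 6) = 7 + 6 = 13)
l(v, C) = 13*v (l(v, C) = (1*13)*v = 13*v)
(l(-5, 7)*(-23))*78 = ((13*(-5))*(-23))*78 = -65*(-23)*78 = 1495*78 = 116610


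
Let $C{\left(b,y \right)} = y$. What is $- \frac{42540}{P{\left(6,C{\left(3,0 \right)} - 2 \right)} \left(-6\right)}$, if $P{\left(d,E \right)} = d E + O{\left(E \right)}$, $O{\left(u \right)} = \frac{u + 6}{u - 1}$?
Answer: $- \frac{2127}{4} \approx -531.75$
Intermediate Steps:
$O{\left(u \right)} = \frac{6 + u}{-1 + u}$
$P{\left(d,E \right)} = E d + \frac{6 + E}{-1 + E}$ ($P{\left(d,E \right)} = d E + \frac{6 + E}{-1 + E} = E d + \frac{6 + E}{-1 + E}$)
$- \frac{42540}{P{\left(6,C{\left(3,0 \right)} - 2 \right)} \left(-6\right)} = - \frac{42540}{\frac{6 + \left(0 - 2\right) + \left(0 - 2\right) 6 \left(-1 + \left(0 - 2\right)\right)}{-1 + \left(0 - 2\right)} \left(-6\right)} = - \frac{42540}{\frac{6 - 2 - 12 \left(-1 - 2\right)}{-1 - 2} \left(-6\right)} = - \frac{42540}{\frac{6 - 2 - 12 \left(-3\right)}{-3} \left(-6\right)} = - \frac{42540}{- \frac{6 - 2 + 36}{3} \left(-6\right)} = - \frac{42540}{\left(- \frac{1}{3}\right) 40 \left(-6\right)} = - \frac{42540}{\left(- \frac{40}{3}\right) \left(-6\right)} = - \frac{42540}{80} = \left(-42540\right) \frac{1}{80} = - \frac{2127}{4}$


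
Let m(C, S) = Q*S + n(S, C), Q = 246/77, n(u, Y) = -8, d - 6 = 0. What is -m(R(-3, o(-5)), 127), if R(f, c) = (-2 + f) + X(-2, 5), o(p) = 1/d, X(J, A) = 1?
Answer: -30626/77 ≈ -397.74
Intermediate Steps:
d = 6 (d = 6 + 0 = 6)
o(p) = ⅙ (o(p) = 1/6 = ⅙)
Q = 246/77 (Q = 246*(1/77) = 246/77 ≈ 3.1948)
R(f, c) = -1 + f (R(f, c) = (-2 + f) + 1 = -1 + f)
m(C, S) = -8 + 246*S/77 (m(C, S) = 246*S/77 - 8 = -8 + 246*S/77)
-m(R(-3, o(-5)), 127) = -(-8 + (246/77)*127) = -(-8 + 31242/77) = -1*30626/77 = -30626/77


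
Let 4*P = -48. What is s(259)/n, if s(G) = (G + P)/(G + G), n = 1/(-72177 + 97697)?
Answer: 3151720/259 ≈ 12169.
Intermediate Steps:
n = 1/25520 ≈ 3.9185e-5
P = -12 (P = (1/4)*(-48) = -12)
s(G) = (-12 + G)/(2*G) (s(G) = (G - 12)/(G + G) = (-12 + G)/((2*G)) = (-12 + G)*(1/(2*G)) = (-12 + G)/(2*G))
s(259)/n = ((1/2)*(-12 + 259)/259)/(1/25520) = ((1/2)*(1/259)*247)*25520 = (247/518)*25520 = 3151720/259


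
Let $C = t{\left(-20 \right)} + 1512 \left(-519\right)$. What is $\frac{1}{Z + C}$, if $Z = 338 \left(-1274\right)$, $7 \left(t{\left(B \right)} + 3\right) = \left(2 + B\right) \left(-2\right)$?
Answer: $- \frac{7}{8507365} \approx -8.2282 \cdot 10^{-7}$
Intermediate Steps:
$t{\left(B \right)} = - \frac{25}{7} - \frac{2 B}{7}$ ($t{\left(B \right)} = -3 + \frac{\left(2 + B\right) \left(-2\right)}{7} = -3 + \frac{-4 - 2 B}{7} = -3 - \left(\frac{4}{7} + \frac{2 B}{7}\right) = - \frac{25}{7} - \frac{2 B}{7}$)
$Z = -430612$
$C = - \frac{5493081}{7}$ ($C = \left(- \frac{25}{7} - - \frac{40}{7}\right) + 1512 \left(-519\right) = \left(- \frac{25}{7} + \frac{40}{7}\right) - 784728 = \frac{15}{7} - 784728 = - \frac{5493081}{7} \approx -7.8473 \cdot 10^{5}$)
$\frac{1}{Z + C} = \frac{1}{-430612 - \frac{5493081}{7}} = \frac{1}{- \frac{8507365}{7}} = - \frac{7}{8507365}$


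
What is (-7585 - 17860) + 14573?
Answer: -10872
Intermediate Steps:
(-7585 - 17860) + 14573 = -25445 + 14573 = -10872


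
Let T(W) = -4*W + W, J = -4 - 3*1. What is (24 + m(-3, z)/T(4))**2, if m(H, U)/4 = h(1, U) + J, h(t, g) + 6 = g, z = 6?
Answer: 6241/9 ≈ 693.44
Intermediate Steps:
h(t, g) = -6 + g
J = -7 (J = -4 - 3 = -7)
m(H, U) = -52 + 4*U (m(H, U) = 4*((-6 + U) - 7) = 4*(-13 + U) = -52 + 4*U)
T(W) = -3*W
(24 + m(-3, z)/T(4))**2 = (24 + (-52 + 4*6)/((-3*4)))**2 = (24 + (-52 + 24)/(-12))**2 = (24 - 28*(-1/12))**2 = (24 + 7/3)**2 = (79/3)**2 = 6241/9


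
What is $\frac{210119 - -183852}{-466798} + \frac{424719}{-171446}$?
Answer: $- \frac{66450682957}{20007662477} \approx -3.3213$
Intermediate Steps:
$\frac{210119 - -183852}{-466798} + \frac{424719}{-171446} = \left(210119 + 183852\right) \left(- \frac{1}{466798}\right) + 424719 \left(- \frac{1}{171446}\right) = 393971 \left(- \frac{1}{466798}\right) - \frac{424719}{171446} = - \frac{393971}{466798} - \frac{424719}{171446} = - \frac{66450682957}{20007662477}$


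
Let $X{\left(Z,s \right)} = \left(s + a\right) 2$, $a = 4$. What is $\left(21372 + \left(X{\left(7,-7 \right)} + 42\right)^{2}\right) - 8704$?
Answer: $13964$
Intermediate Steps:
$X{\left(Z,s \right)} = 8 + 2 s$ ($X{\left(Z,s \right)} = \left(s + 4\right) 2 = \left(4 + s\right) 2 = 8 + 2 s$)
$\left(21372 + \left(X{\left(7,-7 \right)} + 42\right)^{2}\right) - 8704 = \left(21372 + \left(\left(8 + 2 \left(-7\right)\right) + 42\right)^{2}\right) - 8704 = \left(21372 + \left(\left(8 - 14\right) + 42\right)^{2}\right) - 8704 = \left(21372 + \left(-6 + 42\right)^{2}\right) - 8704 = \left(21372 + 36^{2}\right) - 8704 = \left(21372 + 1296\right) - 8704 = 22668 - 8704 = 13964$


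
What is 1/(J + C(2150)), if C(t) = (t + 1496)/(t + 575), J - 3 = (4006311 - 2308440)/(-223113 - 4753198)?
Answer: 13560447475/54198273856 ≈ 0.25020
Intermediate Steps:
J = 13231062/4976311 (J = 3 + (4006311 - 2308440)/(-223113 - 4753198) = 3 + 1697871/(-4976311) = 3 + 1697871*(-1/4976311) = 3 - 1697871/4976311 = 13231062/4976311 ≈ 2.6588)
C(t) = (1496 + t)/(575 + t)
1/(J + C(2150)) = 1/(13231062/4976311 + (1496 + 2150)/(575 + 2150)) = 1/(13231062/4976311 + 3646/2725) = 1/(54198273856/13560447475) = 13560447475/54198273856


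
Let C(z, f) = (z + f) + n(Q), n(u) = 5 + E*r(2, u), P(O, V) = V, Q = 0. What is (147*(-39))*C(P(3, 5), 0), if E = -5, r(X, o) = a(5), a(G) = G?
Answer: 85995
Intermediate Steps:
r(X, o) = 5
n(u) = -20 (n(u) = 5 - 5*5 = 5 - 25 = -20)
C(z, f) = -20 + f + z (C(z, f) = (z + f) - 20 = (f + z) - 20 = -20 + f + z)
(147*(-39))*C(P(3, 5), 0) = (147*(-39))*(-20 + 0 + 5) = -5733*(-15) = 85995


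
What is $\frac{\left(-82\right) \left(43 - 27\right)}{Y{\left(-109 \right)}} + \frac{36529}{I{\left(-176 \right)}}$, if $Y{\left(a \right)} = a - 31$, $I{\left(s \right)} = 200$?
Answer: $\frac{268823}{1400} \approx 192.02$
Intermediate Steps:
$Y{\left(a \right)} = -31 + a$
$\frac{\left(-82\right) \left(43 - 27\right)}{Y{\left(-109 \right)}} + \frac{36529}{I{\left(-176 \right)}} = \frac{\left(-82\right) \left(43 - 27\right)}{-31 - 109} + \frac{36529}{200} = \frac{\left(-82\right) 16}{-140} + 36529 \cdot \frac{1}{200} = \left(-1312\right) \left(- \frac{1}{140}\right) + \frac{36529}{200} = \frac{328}{35} + \frac{36529}{200} = \frac{268823}{1400}$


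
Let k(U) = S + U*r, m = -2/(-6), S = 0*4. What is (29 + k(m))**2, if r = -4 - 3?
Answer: 6400/9 ≈ 711.11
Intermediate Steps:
r = -7
S = 0
m = 1/3 (m = -2*(-1/6) = 1/3 ≈ 0.33333)
k(U) = -7*U (k(U) = 0 + U*(-7) = 0 - 7*U = -7*U)
(29 + k(m))**2 = (29 - 7*1/3)**2 = (29 - 7/3)**2 = (80/3)**2 = 6400/9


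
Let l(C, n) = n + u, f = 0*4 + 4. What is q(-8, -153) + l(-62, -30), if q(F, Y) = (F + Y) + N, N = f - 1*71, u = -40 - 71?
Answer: -369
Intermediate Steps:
f = 4 (f = 0 + 4 = 4)
u = -111
N = -67 (N = 4 - 1*71 = 4 - 71 = -67)
l(C, n) = -111 + n (l(C, n) = n - 111 = -111 + n)
q(F, Y) = -67 + F + Y (q(F, Y) = (F + Y) - 67 = -67 + F + Y)
q(-8, -153) + l(-62, -30) = (-67 - 8 - 153) + (-111 - 30) = -228 - 141 = -369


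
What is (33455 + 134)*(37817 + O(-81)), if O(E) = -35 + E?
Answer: 1266338889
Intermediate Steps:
(33455 + 134)*(37817 + O(-81)) = (33455 + 134)*(37817 + (-35 - 81)) = 33589*(37817 - 116) = 33589*37701 = 1266338889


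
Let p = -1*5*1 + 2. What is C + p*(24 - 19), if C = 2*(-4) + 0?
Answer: -23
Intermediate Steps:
p = -3 (p = -5*1 + 2 = -5 + 2 = -3)
C = -8 (C = -8 + 0 = -8)
C + p*(24 - 19) = -8 - 3*(24 - 19) = -8 - 3*5 = -8 - 15 = -23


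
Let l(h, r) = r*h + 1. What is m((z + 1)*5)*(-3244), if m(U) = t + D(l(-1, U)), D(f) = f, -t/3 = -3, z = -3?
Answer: -64880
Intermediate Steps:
l(h, r) = 1 + h*r (l(h, r) = h*r + 1 = 1 + h*r)
t = 9 (t = -3*(-3) = 9)
m(U) = 10 - U (m(U) = 9 + (1 - U) = 10 - U)
m((z + 1)*5)*(-3244) = (10 - (-3 + 1)*5)*(-3244) = (10 - (-2)*5)*(-3244) = (10 - 1*(-10))*(-3244) = (10 + 10)*(-3244) = 20*(-3244) = -64880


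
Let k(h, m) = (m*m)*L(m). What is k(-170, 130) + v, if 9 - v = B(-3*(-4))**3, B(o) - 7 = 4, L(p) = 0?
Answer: -1322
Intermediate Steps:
B(o) = 11 (B(o) = 7 + 4 = 11)
k(h, m) = 0 (k(h, m) = (m*m)*0 = m**2*0 = 0)
v = -1322 (v = 9 - 1*11**3 = 9 - 1*1331 = 9 - 1331 = -1322)
k(-170, 130) + v = 0 - 1322 = -1322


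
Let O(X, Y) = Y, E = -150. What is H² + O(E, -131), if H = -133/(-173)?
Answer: -3903010/29929 ≈ -130.41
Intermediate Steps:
H = 133/173 (H = -133*(-1/173) = 133/173 ≈ 0.76879)
H² + O(E, -131) = (133/173)² - 131 = 17689/29929 - 131 = -3903010/29929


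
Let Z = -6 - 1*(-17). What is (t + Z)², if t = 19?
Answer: 900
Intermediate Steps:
Z = 11 (Z = -6 + 17 = 11)
(t + Z)² = (19 + 11)² = 30² = 900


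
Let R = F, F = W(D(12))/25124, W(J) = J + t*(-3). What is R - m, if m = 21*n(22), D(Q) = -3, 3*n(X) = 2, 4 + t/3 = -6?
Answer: -351649/25124 ≈ -13.997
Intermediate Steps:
t = -30 (t = -12 + 3*(-6) = -12 - 18 = -30)
n(X) = ⅔ (n(X) = (⅓)*2 = ⅔)
W(J) = 90 + J (W(J) = J - 30*(-3) = J + 90 = 90 + J)
m = 14 (m = 21*(⅔) = 14)
F = 87/25124 (F = (90 - 3)/25124 = 87*(1/25124) = 87/25124 ≈ 0.0034628)
R = 87/25124 ≈ 0.0034628
R - m = 87/25124 - 1*14 = 87/25124 - 14 = -351649/25124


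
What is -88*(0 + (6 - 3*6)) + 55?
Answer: 1111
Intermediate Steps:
-88*(0 + (6 - 3*6)) + 55 = -88*(0 + (6 - 18)) + 55 = -88*(0 - 12) + 55 = -88*(-12) + 55 = -44*(-24) + 55 = 1056 + 55 = 1111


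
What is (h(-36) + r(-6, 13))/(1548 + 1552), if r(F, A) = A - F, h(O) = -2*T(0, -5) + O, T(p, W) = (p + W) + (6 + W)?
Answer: -9/3100 ≈ -0.0029032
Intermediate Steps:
T(p, W) = 6 + p + 2*W (T(p, W) = (W + p) + (6 + W) = 6 + p + 2*W)
h(O) = 8 + O (h(O) = -2*(6 + 0 + 2*(-5)) + O = -2*(6 + 0 - 10) + O = -2*(-4) + O = 8 + O)
(h(-36) + r(-6, 13))/(1548 + 1552) = ((8 - 36) + (13 - 1*(-6)))/(1548 + 1552) = (-28 + (13 + 6))/3100 = (-28 + 19)*(1/3100) = -9*1/3100 = -9/3100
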